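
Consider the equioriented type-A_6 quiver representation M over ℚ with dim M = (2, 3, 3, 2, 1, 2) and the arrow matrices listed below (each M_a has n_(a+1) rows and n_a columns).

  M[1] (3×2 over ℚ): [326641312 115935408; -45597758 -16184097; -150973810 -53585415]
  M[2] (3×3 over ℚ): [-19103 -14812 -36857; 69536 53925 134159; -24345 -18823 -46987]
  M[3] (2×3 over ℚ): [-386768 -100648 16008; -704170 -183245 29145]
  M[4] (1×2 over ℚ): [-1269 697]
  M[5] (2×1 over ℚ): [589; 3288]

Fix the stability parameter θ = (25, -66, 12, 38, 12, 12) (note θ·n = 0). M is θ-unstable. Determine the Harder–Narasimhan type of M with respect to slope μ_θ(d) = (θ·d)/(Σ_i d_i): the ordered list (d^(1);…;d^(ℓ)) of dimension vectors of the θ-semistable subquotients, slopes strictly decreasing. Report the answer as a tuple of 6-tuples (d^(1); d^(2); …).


Barcode: M ≅ I[1,1], I[1,6], I[2,3]^2, I[4,4], I[6,6]. HN layers by μ_θ (6 steps, strictly decreasing):
  μ^(1)=38; μ^(2)=25; μ^(3)=62/3; μ^(4)=12; μ^(5)=-41/2; μ^(6)=-66

((0, 0, 0, 1, 0, 0); (1, 0, 0, 0, 0, 0); (0, 0, 0, 1, 1, 1); (0, 0, 3, 0, 0, 1); (1, 1, 0, 0, 0, 0); (0, 2, 0, 0, 0, 0))


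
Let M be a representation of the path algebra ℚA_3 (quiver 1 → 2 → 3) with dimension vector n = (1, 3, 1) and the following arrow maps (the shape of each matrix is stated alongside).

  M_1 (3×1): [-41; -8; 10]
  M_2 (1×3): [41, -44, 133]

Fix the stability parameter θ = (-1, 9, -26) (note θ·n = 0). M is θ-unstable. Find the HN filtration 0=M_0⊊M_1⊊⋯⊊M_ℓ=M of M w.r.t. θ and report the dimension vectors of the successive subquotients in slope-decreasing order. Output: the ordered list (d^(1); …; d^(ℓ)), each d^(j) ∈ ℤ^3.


Barcode: M ≅ I[1,3], I[2,2]^2. HN layers by μ_θ (2 steps, strictly decreasing):
  μ^(1)=9; μ^(2)=-6

((0, 2, 0); (1, 1, 1))


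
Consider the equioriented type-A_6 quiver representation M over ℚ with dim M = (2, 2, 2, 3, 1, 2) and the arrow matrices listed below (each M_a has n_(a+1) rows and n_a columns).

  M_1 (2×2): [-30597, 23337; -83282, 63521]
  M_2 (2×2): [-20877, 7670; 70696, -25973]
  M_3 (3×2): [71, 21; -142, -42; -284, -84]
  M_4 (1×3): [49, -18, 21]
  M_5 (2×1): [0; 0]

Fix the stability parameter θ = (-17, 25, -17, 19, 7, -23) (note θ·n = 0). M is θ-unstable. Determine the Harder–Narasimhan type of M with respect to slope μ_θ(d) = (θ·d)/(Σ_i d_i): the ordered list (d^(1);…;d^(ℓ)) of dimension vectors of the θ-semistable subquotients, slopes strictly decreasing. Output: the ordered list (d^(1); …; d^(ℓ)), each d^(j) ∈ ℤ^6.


Interval decomposition of M: I[1,3], I[1,5], I[4,4]^2, I[6,6]^2.
HN type (ℓ=5): μ^(1)=19; μ^(2)=13; μ^(3)=4; μ^(4)=-17; μ^(5)=-23

((0, 0, 0, 2, 0, 0); (0, 0, 0, 1, 1, 0); (0, 2, 2, 0, 0, 0); (2, 0, 0, 0, 0, 0); (0, 0, 0, 0, 0, 2))


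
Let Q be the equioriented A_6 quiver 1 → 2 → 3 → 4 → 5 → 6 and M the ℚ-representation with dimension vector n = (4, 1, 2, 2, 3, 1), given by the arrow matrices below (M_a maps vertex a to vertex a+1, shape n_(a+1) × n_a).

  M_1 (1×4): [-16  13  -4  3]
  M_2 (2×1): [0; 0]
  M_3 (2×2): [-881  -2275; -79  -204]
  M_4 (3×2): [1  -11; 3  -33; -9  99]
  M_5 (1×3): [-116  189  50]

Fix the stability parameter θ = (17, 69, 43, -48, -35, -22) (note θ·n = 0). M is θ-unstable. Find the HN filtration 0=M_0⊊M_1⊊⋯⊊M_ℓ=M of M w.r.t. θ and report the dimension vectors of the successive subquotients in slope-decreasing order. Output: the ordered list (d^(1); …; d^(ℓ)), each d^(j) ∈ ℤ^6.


Interval decomposition of M: I[1,1]^3, I[1,2], I[3,4], I[3,6], I[5,5]^2.
HN type (ℓ=5): μ^(1)=69; μ^(2)=17; μ^(3)=-5/2; μ^(4)=-31/2; μ^(5)=-35

((0, 1, 0, 0, 0, 0); (4, 0, 0, 0, 0, 0); (0, 0, 1, 1, 0, 0); (0, 0, 1, 1, 1, 1); (0, 0, 0, 0, 2, 0))


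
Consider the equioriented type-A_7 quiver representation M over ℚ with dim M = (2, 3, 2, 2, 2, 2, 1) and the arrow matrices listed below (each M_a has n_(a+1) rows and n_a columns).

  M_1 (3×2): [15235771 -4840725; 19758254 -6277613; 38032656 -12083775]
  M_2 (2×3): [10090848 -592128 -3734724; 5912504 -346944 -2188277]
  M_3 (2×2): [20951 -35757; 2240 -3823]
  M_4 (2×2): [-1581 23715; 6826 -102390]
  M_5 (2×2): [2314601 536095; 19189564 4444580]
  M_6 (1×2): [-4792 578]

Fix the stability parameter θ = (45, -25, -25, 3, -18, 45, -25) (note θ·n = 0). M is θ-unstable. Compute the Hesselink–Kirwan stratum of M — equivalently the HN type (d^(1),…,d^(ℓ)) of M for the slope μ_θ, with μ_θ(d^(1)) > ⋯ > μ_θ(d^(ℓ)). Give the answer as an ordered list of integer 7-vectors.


Barcode: M ≅ I[1,2], I[1,4], I[2,2], I[3,6], I[5,5], I[6,7]. HN layers by μ_θ (7 steps, strictly decreasing):
  μ^(1)=45; μ^(2)=10; μ^(3)=3; μ^(4)=-5/3; μ^(5)=-15/2; μ^(6)=-18; μ^(7)=-25

((0, 0, 0, 0, 0, 1, 0); (1, 1, 0, 0, 0, 1, 1); (0, 0, 0, 1, 0, 0, 0); (1, 1, 1, 0, 0, 0, 0); (0, 0, 0, 1, 1, 0, 0); (0, 0, 0, 0, 1, 0, 0); (0, 1, 1, 0, 0, 0, 0))


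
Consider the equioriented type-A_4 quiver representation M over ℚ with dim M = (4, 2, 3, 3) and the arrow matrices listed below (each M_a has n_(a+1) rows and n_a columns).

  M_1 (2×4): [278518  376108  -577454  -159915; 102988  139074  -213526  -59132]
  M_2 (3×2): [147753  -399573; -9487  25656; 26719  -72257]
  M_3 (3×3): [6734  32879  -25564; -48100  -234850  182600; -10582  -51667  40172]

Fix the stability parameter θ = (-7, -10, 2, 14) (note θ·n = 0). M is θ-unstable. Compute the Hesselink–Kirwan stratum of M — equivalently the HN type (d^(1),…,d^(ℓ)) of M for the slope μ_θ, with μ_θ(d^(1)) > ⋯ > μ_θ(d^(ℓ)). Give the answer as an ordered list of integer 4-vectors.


Interval decomposition of M: I[1,1]^2, I[1,3], I[1,4], I[3,3], I[4,4]^2.
HN type (ℓ=4): μ^(1)=14; μ^(2)=2; μ^(3)=-7; μ^(4)=-17/2

((0, 0, 0, 3); (0, 0, 3, 0); (2, 0, 0, 0); (2, 2, 0, 0))


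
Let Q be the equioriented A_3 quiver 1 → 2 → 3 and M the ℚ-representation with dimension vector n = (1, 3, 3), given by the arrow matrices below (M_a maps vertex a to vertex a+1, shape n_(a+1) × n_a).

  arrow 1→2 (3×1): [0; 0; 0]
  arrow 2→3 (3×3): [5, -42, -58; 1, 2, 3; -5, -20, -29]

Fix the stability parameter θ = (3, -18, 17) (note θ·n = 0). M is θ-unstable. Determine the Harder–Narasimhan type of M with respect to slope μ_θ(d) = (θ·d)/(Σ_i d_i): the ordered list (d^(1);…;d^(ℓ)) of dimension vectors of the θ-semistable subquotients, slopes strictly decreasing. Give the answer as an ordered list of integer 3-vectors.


Via rank(M_{q-1}∘⋯∘M_p): M ≅ I[1,1], I[2,3]^3.
μ_θ-semistable layers: μ^(1)=17; μ^(2)=3; μ^(3)=-18

((0, 0, 3); (1, 0, 0); (0, 3, 0))


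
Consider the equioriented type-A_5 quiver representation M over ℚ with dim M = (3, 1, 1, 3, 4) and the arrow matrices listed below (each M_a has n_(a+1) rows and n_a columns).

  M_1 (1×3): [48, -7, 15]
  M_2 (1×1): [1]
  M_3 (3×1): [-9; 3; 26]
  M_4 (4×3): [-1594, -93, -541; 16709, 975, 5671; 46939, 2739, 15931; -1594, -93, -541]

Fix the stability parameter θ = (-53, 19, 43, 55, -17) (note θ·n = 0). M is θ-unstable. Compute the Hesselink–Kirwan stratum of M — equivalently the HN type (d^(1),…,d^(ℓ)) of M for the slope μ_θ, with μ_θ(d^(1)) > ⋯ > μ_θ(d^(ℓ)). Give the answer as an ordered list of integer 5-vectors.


Barcode: M ≅ I[1,1]^2, I[1,5], I[4,4], I[4,5], I[5,5]^2. HN layers by μ_θ (5 steps, strictly decreasing):
  μ^(1)=55; μ^(2)=27; μ^(3)=19; μ^(4)=-17; μ^(5)=-53

((0, 0, 0, 1, 0); (0, 0, 1, 1, 1); (0, 1, 0, 1, 1); (0, 0, 0, 0, 2); (3, 0, 0, 0, 0))


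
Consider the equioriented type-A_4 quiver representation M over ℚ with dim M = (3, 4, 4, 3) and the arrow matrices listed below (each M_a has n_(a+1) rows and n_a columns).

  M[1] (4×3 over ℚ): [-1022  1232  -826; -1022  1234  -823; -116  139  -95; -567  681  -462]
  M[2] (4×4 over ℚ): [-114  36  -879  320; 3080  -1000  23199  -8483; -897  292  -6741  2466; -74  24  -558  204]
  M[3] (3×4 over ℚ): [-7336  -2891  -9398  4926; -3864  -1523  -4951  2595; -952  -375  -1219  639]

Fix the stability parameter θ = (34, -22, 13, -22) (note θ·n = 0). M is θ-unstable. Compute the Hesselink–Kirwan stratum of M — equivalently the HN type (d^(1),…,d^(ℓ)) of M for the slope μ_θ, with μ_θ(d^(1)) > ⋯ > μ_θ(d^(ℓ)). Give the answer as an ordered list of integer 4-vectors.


Via rank(M_{q-1}∘⋯∘M_p): M ≅ I[1,2], I[1,4]^2, I[2,3], I[3,3], I[4,4].
μ_θ-semistable layers: μ^(1)=13; μ^(2)=6; μ^(3)=3/4; μ^(4)=-22

((0, 0, 2, 0); (1, 1, 0, 0); (2, 2, 2, 2); (0, 1, 0, 1))


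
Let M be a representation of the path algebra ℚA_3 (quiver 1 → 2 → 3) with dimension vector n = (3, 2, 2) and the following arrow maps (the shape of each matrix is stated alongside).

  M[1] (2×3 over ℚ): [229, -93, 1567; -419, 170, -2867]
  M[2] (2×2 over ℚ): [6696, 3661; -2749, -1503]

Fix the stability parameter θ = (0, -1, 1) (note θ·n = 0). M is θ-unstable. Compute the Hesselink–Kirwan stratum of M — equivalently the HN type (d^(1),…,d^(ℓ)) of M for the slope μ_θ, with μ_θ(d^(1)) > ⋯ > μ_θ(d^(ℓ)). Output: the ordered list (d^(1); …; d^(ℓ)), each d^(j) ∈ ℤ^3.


Barcode: M ≅ I[1,1], I[1,3]^2. HN layers by μ_θ (3 steps, strictly decreasing):
  μ^(1)=1; μ^(2)=0; μ^(3)=-1/2

((0, 0, 2); (1, 0, 0); (2, 2, 0))


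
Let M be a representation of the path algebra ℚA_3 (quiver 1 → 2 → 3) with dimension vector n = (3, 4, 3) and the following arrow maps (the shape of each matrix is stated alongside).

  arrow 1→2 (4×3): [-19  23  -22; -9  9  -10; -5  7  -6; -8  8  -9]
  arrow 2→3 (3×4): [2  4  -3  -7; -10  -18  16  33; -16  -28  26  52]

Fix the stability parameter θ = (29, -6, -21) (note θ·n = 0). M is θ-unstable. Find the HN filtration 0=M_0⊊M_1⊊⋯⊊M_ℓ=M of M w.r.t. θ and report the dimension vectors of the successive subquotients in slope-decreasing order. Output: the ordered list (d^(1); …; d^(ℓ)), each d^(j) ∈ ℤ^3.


Interval decomposition of M: I[1,2], I[1,3]^2, I[2,2], I[3,3].
HN type (ℓ=4): μ^(1)=23/2; μ^(2)=2/3; μ^(3)=-6; μ^(4)=-21

((1, 1, 0); (2, 2, 2); (0, 1, 0); (0, 0, 1))


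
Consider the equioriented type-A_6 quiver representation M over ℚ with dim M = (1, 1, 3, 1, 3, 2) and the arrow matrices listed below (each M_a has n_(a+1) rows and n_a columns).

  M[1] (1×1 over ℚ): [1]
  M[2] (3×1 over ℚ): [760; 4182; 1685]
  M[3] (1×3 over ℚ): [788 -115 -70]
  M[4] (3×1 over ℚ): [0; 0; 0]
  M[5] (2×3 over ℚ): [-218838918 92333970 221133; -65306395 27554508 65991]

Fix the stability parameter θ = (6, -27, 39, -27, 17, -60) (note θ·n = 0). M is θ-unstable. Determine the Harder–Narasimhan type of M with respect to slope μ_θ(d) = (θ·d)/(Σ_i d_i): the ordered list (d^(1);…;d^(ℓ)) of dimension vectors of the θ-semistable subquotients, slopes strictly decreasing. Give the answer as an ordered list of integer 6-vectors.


Via rank(M_{q-1}∘⋯∘M_p): M ≅ I[1,3], I[3,3], I[3,4], I[5,5], I[5,6]^2.
μ_θ-semistable layers: μ^(1)=39; μ^(2)=17; μ^(3)=6; μ^(4)=-21/2; μ^(5)=-43/2

((0, 0, 2, 0, 0, 0); (0, 0, 0, 0, 1, 0); (0, 0, 1, 1, 0, 0); (1, 1, 0, 0, 0, 0); (0, 0, 0, 0, 2, 2))


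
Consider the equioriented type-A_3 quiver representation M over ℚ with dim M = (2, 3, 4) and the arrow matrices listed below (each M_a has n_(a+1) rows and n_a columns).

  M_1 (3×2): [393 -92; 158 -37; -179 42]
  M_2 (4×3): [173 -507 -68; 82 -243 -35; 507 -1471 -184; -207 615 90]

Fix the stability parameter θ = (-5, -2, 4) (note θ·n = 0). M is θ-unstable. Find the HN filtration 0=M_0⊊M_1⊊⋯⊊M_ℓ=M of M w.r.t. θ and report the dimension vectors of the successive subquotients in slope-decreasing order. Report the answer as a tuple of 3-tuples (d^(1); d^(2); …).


Barcode: M ≅ I[1,3]^2, I[2,3], I[3,3]. HN layers by μ_θ (3 steps, strictly decreasing):
  μ^(1)=4; μ^(2)=-2; μ^(3)=-5

((0, 0, 4); (0, 3, 0); (2, 0, 0))


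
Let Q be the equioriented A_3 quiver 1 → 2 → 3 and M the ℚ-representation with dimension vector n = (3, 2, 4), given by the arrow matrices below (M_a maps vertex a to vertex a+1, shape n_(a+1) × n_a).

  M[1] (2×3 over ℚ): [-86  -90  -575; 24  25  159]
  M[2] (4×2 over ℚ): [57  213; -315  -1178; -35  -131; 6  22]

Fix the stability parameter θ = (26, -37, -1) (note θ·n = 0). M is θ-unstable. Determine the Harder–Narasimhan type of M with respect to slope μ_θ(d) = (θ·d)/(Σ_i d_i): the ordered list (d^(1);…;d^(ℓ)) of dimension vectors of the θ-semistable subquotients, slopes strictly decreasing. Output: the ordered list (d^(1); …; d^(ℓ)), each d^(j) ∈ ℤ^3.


Via rank(M_{q-1}∘⋯∘M_p): M ≅ I[1,1], I[1,3]^2, I[3,3]^2.
μ_θ-semistable layers: μ^(1)=26; μ^(2)=-1; μ^(3)=-11/2

((1, 0, 0); (0, 0, 4); (2, 2, 0))


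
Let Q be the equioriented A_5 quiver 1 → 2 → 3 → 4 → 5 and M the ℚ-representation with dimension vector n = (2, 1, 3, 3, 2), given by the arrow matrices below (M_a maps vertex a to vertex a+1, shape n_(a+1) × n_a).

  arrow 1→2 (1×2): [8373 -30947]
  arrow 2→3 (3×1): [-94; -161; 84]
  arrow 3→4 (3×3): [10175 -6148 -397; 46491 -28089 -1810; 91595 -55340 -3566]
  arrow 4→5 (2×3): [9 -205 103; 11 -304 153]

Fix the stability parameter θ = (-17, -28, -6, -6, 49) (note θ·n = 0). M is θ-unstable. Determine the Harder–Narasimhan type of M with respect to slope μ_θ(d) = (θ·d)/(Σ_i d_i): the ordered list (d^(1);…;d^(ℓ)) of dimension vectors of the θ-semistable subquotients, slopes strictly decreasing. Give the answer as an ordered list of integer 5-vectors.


Interval decomposition of M: I[1,1], I[1,5], I[3,4], I[3,5].
HN type (ℓ=4): μ^(1)=49; μ^(2)=-6; μ^(3)=-17; μ^(4)=-45/2

((0, 0, 0, 0, 2); (0, 0, 3, 3, 0); (1, 0, 0, 0, 0); (1, 1, 0, 0, 0))


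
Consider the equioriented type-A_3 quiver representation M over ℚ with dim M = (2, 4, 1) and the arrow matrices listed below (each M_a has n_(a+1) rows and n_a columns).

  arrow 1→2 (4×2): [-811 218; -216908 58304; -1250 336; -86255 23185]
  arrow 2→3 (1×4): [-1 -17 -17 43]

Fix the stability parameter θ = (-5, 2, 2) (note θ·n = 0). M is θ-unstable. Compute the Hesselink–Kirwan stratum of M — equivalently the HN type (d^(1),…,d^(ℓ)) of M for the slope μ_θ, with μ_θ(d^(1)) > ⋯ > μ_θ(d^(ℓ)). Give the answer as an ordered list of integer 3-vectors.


Via rank(M_{q-1}∘⋯∘M_p): M ≅ I[1,2], I[1,3], I[2,2]^2.
μ_θ-semistable layers: μ^(1)=2; μ^(2)=-5

((0, 4, 1); (2, 0, 0))


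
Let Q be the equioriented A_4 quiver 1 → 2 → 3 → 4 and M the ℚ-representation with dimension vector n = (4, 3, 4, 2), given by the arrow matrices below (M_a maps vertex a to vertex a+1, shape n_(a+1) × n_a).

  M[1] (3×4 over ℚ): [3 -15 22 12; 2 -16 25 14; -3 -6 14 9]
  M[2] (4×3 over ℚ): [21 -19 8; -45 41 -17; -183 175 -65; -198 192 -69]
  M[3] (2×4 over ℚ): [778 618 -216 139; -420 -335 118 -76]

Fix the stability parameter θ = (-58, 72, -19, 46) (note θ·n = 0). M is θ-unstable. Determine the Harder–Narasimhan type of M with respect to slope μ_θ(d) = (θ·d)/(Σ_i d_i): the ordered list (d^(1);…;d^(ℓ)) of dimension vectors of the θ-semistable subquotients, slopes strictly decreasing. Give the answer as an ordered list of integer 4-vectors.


Barcode: M ≅ I[1,1], I[1,2], I[1,4]^2, I[3,3]^2. HN layers by μ_θ (5 steps, strictly decreasing):
  μ^(1)=72; μ^(2)=46; μ^(3)=53/2; μ^(4)=-19; μ^(5)=-58

((0, 1, 0, 0); (0, 0, 0, 2); (0, 2, 2, 0); (0, 0, 2, 0); (4, 0, 0, 0))


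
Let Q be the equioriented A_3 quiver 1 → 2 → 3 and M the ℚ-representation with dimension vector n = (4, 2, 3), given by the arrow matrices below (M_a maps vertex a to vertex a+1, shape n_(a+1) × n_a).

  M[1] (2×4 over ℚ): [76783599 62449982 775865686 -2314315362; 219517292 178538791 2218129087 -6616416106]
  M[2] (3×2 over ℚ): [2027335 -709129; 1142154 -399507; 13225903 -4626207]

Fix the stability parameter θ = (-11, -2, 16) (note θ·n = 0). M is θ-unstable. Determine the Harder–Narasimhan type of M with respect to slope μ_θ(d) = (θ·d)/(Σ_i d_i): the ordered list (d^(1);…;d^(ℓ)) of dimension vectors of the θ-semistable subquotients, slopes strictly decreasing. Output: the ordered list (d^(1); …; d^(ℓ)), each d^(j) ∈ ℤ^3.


Via rank(M_{q-1}∘⋯∘M_p): M ≅ I[1,1]^2, I[1,3]^2, I[3,3].
μ_θ-semistable layers: μ^(1)=16; μ^(2)=-2; μ^(3)=-11

((0, 0, 3); (0, 2, 0); (4, 0, 0))


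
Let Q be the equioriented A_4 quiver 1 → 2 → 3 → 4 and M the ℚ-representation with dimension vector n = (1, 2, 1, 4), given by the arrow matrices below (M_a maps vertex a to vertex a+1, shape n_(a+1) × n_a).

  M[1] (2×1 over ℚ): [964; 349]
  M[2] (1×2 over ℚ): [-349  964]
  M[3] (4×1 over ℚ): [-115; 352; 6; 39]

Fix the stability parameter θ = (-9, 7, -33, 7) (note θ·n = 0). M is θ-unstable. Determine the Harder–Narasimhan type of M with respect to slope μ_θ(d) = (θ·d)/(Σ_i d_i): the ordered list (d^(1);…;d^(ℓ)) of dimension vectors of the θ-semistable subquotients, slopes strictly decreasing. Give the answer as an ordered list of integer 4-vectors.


Interval decomposition of M: I[1,2], I[2,4], I[4,4]^3.
HN type (ℓ=3): μ^(1)=7; μ^(2)=-9; μ^(3)=-13

((0, 1, 0, 4); (1, 0, 0, 0); (0, 1, 1, 0))


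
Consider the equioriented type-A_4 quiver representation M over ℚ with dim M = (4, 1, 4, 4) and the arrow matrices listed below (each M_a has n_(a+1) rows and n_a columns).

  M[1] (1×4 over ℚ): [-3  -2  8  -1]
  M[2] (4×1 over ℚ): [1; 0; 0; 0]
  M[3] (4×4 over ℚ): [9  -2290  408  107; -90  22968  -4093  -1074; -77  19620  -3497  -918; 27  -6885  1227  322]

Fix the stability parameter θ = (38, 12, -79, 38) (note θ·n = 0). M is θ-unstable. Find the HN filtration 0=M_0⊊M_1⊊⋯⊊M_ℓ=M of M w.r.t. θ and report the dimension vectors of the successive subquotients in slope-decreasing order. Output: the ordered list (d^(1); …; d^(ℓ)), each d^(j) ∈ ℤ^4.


Via rank(M_{q-1}∘⋯∘M_p): M ≅ I[1,1]^3, I[1,4], I[3,4]^3.
μ_θ-semistable layers: μ^(1)=38; μ^(2)=-29/3; μ^(3)=-79

((3, 0, 0, 4); (1, 1, 1, 0); (0, 0, 3, 0))


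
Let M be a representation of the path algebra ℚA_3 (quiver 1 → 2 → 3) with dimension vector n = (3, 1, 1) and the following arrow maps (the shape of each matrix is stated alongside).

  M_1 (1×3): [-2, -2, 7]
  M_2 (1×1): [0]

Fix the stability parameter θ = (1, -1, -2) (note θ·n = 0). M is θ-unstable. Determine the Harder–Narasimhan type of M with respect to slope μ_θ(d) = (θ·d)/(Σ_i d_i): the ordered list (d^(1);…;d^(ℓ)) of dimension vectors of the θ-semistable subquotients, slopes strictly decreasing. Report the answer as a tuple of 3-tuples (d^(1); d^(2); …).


Interval decomposition of M: I[1,1]^2, I[1,2], I[3,3].
HN type (ℓ=3): μ^(1)=1; μ^(2)=0; μ^(3)=-2

((2, 0, 0); (1, 1, 0); (0, 0, 1))


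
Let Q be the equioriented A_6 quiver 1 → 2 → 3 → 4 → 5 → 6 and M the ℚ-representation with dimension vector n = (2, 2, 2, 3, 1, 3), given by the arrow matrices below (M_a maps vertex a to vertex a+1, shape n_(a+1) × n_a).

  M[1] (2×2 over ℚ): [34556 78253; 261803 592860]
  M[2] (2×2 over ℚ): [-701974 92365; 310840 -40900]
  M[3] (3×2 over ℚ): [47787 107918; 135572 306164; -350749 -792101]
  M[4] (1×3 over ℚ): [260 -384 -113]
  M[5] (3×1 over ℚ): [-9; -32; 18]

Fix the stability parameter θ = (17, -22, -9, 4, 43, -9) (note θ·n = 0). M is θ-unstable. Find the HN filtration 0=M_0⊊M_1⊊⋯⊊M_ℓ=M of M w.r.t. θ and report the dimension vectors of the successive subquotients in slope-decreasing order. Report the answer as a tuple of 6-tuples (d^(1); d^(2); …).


Barcode: M ≅ I[1,2], I[1,6], I[3,4], I[4,4], I[6,6]^2. HN layers by μ_θ (5 steps, strictly decreasing):
  μ^(1)=17; μ^(2)=4; μ^(3)=-5/2; μ^(4)=-14/3; μ^(5)=-9

((0, 0, 0, 0, 1, 1); (0, 0, 0, 3, 0, 0); (1, 1, 0, 0, 0, 0); (1, 1, 1, 0, 0, 0); (0, 0, 1, 0, 0, 2))


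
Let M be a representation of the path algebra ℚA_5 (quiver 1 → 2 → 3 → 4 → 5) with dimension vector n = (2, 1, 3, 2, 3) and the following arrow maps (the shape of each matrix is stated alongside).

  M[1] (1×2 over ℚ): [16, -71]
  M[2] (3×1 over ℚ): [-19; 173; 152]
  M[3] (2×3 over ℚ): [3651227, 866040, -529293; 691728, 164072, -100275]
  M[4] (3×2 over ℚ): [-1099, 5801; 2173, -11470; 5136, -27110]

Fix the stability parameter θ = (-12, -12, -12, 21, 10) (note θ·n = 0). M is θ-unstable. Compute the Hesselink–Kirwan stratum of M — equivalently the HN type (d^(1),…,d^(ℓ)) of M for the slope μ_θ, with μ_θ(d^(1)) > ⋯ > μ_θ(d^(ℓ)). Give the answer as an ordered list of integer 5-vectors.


Via rank(M_{q-1}∘⋯∘M_p): M ≅ I[1,1], I[1,5], I[3,3], I[3,5], I[5,5].
μ_θ-semistable layers: μ^(1)=31/2; μ^(2)=10; μ^(3)=-12

((0, 0, 0, 2, 2); (0, 0, 0, 0, 1); (2, 1, 3, 0, 0))


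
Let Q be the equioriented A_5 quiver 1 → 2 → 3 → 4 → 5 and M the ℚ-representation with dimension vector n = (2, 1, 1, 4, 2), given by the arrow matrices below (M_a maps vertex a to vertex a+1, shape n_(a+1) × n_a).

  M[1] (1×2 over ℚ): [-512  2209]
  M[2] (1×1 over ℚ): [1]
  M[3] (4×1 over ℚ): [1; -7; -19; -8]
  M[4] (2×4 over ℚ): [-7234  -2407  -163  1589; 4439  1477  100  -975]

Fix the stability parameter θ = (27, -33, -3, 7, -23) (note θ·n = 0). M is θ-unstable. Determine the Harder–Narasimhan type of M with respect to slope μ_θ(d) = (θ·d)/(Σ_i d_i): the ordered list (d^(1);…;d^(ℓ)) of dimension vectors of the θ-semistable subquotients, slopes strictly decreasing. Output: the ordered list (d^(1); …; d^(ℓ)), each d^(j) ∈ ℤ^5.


Via rank(M_{q-1}∘⋯∘M_p): M ≅ I[1,1], I[1,4], I[4,4], I[4,5]^2.
μ_θ-semistable layers: μ^(1)=27; μ^(2)=7; μ^(3)=-3; μ^(4)=-8

((1, 0, 0, 0, 0); (0, 0, 0, 2, 0); (1, 1, 1, 0, 0); (0, 0, 0, 2, 2))


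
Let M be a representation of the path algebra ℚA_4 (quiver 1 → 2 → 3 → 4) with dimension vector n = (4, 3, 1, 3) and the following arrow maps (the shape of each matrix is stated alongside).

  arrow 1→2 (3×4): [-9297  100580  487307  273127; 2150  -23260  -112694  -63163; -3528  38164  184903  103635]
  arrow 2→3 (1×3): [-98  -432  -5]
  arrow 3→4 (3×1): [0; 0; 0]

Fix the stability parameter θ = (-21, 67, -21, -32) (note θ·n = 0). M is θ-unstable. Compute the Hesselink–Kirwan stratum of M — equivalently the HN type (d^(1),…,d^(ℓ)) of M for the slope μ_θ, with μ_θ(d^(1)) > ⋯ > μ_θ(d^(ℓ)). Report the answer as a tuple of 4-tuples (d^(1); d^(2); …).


Barcode: M ≅ I[1,1], I[1,2]^2, I[1,3], I[4,4]^3. HN layers by μ_θ (4 steps, strictly decreasing):
  μ^(1)=67; μ^(2)=23; μ^(3)=-21; μ^(4)=-32

((0, 2, 0, 0); (0, 1, 1, 0); (4, 0, 0, 0); (0, 0, 0, 3))


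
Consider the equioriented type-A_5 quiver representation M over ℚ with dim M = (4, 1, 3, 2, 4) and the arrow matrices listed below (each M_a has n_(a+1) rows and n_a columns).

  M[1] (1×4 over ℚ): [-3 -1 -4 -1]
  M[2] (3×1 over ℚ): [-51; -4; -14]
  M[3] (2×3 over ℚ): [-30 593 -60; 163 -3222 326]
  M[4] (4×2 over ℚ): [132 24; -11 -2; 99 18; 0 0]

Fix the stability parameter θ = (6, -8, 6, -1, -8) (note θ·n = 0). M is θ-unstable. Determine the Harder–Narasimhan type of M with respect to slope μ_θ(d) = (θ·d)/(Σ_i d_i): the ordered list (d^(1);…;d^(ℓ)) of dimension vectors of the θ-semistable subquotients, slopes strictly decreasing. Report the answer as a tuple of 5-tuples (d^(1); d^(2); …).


Barcode: M ≅ I[1,1]^3, I[1,4], I[3,3], I[3,5], I[5,5]^3. HN layers by μ_θ (4 steps, strictly decreasing):
  μ^(1)=6; μ^(2)=5/2; μ^(3)=-1; μ^(4)=-8

((3, 0, 1, 0, 0); (0, 0, 1, 1, 0); (1, 1, 1, 1, 1); (0, 0, 0, 0, 3))


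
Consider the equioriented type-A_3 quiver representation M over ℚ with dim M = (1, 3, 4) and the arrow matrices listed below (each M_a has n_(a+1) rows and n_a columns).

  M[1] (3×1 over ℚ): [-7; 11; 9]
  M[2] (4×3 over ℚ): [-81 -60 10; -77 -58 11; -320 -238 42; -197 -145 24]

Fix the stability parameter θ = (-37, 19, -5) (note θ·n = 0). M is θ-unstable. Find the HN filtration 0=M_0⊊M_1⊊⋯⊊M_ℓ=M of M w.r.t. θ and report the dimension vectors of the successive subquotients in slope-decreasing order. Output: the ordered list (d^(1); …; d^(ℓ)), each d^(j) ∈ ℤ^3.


Barcode: M ≅ I[1,3], I[2,3]^2, I[3,3]. HN layers by μ_θ (3 steps, strictly decreasing):
  μ^(1)=7; μ^(2)=-5; μ^(3)=-37

((0, 3, 3); (0, 0, 1); (1, 0, 0))


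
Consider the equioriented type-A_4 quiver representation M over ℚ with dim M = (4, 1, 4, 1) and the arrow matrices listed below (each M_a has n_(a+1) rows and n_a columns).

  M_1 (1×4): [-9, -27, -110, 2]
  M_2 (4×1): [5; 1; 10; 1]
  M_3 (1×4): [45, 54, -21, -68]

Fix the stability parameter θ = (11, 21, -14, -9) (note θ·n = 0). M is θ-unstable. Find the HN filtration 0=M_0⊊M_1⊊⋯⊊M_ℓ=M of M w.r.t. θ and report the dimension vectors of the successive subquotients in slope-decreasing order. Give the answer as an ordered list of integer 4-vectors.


Via rank(M_{q-1}∘⋯∘M_p): M ≅ I[1,1]^3, I[1,4], I[3,3]^3.
μ_θ-semistable layers: μ^(1)=11; μ^(2)=9/4; μ^(3)=-14

((3, 0, 0, 0); (1, 1, 1, 1); (0, 0, 3, 0))


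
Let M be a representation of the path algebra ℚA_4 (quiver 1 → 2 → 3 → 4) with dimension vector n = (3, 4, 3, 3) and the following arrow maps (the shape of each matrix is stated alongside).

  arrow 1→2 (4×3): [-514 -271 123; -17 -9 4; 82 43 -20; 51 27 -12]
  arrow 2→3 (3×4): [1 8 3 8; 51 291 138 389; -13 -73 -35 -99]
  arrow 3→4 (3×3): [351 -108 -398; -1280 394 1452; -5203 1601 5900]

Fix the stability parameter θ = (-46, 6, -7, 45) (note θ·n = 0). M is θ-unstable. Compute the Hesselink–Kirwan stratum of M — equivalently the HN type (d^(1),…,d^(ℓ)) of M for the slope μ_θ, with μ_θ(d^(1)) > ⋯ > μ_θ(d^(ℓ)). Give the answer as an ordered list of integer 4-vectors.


Interval decomposition of M: I[1,2], I[1,4]^2, I[2,3], I[4,4].
HN type (ℓ=4): μ^(1)=45; μ^(2)=6; μ^(3)=-1/2; μ^(4)=-46

((0, 0, 0, 3); (0, 1, 0, 0); (0, 3, 3, 0); (3, 0, 0, 0))


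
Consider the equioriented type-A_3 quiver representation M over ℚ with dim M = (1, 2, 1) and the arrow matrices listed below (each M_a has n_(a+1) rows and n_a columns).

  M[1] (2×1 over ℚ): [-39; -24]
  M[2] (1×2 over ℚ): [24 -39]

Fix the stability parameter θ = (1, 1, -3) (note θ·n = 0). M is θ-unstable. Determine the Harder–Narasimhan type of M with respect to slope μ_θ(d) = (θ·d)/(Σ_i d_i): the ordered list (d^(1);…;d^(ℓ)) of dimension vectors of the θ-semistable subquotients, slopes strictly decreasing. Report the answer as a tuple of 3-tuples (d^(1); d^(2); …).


Barcode: M ≅ I[1,2], I[2,3]. HN layers by μ_θ (2 steps, strictly decreasing):
  μ^(1)=1; μ^(2)=-1

((1, 1, 0); (0, 1, 1))


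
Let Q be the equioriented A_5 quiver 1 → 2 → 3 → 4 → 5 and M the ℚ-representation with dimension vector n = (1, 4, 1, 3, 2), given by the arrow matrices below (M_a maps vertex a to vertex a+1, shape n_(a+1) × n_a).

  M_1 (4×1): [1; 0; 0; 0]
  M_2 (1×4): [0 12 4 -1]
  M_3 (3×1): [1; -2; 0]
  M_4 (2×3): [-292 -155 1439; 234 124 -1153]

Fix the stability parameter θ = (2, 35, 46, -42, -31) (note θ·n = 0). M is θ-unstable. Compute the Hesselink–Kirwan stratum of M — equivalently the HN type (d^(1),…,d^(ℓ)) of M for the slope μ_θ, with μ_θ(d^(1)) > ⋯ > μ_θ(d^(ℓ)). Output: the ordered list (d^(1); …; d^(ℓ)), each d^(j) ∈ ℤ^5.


Interval decomposition of M: I[1,2], I[2,2]^2, I[2,5], I[4,4], I[4,5].
HN type (ℓ=4): μ^(1)=35; μ^(2)=2; μ^(3)=-31; μ^(4)=-42

((0, 3, 0, 0, 0); (1, 1, 1, 1, 1); (0, 0, 0, 0, 1); (0, 0, 0, 2, 0))


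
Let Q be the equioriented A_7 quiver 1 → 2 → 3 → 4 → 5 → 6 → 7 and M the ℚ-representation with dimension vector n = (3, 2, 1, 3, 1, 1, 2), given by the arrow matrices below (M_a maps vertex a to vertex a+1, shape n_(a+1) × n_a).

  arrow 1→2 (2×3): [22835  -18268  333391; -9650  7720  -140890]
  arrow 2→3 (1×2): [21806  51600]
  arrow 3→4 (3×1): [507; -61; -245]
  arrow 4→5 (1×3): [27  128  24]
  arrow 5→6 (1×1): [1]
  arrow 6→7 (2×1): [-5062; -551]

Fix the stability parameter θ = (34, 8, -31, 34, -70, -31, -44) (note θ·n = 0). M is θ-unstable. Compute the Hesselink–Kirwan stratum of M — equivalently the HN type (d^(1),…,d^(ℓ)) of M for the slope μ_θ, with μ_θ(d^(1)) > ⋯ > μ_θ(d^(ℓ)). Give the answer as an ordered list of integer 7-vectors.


Interval decomposition of M: I[1,1]^2, I[1,7], I[2,2], I[4,4]^2, I[7,7].
HN type (ℓ=4): μ^(1)=34; μ^(2)=8; μ^(3)=-100/7; μ^(4)=-44

((2, 0, 0, 2, 0, 0, 0); (0, 1, 0, 0, 0, 0, 0); (1, 1, 1, 1, 1, 1, 1); (0, 0, 0, 0, 0, 0, 1))


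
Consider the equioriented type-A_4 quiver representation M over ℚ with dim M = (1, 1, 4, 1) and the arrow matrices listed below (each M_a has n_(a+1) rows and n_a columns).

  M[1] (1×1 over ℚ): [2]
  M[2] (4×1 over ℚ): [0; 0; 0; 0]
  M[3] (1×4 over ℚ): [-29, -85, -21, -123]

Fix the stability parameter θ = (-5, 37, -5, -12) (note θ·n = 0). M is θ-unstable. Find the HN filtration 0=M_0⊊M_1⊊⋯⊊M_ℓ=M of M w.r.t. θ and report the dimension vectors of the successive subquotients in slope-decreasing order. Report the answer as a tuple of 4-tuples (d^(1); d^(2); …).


Interval decomposition of M: I[1,2], I[3,3]^3, I[3,4].
HN type (ℓ=3): μ^(1)=37; μ^(2)=-5; μ^(3)=-17/2

((0, 1, 0, 0); (1, 0, 3, 0); (0, 0, 1, 1))


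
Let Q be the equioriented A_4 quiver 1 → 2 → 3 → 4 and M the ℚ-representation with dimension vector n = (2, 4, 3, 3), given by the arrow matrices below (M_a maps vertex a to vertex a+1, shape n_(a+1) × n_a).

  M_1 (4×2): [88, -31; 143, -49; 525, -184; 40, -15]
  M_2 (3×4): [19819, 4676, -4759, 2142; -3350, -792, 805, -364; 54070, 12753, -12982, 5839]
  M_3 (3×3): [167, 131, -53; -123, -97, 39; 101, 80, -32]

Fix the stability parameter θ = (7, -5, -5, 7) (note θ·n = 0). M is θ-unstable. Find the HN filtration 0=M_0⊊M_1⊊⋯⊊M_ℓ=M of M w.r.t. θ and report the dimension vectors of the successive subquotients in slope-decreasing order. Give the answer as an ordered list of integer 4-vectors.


Barcode: M ≅ I[1,3], I[1,4], I[2,2], I[2,4], I[4,4]. HN layers by μ_θ (3 steps, strictly decreasing):
  μ^(1)=7; μ^(2)=-1; μ^(3)=-5

((0, 0, 0, 3); (2, 2, 2, 0); (0, 2, 1, 0))


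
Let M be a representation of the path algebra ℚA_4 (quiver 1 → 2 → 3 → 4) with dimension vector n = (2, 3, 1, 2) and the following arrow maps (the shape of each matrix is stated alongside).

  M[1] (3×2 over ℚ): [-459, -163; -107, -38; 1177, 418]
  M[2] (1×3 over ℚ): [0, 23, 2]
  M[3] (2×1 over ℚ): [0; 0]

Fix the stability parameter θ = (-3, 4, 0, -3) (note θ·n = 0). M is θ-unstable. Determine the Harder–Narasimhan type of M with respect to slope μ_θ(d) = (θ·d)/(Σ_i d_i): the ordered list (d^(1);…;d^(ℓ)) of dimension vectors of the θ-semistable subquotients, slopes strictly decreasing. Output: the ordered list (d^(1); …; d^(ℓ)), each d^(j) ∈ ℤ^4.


Via rank(M_{q-1}∘⋯∘M_p): M ≅ I[1,2], I[1,3], I[2,2], I[4,4]^2.
μ_θ-semistable layers: μ^(1)=4; μ^(2)=2; μ^(3)=-3

((0, 2, 0, 0); (0, 1, 1, 0); (2, 0, 0, 2))


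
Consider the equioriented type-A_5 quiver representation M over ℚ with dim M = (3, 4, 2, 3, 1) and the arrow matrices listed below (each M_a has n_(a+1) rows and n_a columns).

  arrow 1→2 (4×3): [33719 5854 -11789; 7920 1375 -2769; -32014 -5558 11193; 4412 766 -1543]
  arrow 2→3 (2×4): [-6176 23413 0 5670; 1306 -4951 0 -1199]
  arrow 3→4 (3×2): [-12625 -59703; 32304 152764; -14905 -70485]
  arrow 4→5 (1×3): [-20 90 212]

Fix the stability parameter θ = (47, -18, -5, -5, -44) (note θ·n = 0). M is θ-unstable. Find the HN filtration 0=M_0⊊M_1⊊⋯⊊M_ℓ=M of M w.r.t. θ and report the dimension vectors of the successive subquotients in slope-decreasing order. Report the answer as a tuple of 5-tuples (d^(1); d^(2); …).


Barcode: M ≅ I[1,2], I[1,4]^2, I[2,2], I[4,5]. HN layers by μ_θ (4 steps, strictly decreasing):
  μ^(1)=29/2; μ^(2)=19/4; μ^(3)=-18; μ^(4)=-49/2

((1, 1, 0, 0, 0); (2, 2, 2, 2, 0); (0, 1, 0, 0, 0); (0, 0, 0, 1, 1))


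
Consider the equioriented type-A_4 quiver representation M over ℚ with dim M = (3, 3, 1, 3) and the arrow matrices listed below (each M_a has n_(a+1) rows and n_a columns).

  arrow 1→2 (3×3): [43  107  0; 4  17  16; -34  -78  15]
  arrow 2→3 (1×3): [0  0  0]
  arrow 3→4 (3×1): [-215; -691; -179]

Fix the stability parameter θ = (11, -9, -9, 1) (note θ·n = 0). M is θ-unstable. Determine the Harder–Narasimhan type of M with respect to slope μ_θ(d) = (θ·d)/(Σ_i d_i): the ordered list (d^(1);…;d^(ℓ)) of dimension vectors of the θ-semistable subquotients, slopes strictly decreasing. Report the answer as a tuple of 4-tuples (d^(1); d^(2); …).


Interval decomposition of M: I[1,2]^3, I[3,4], I[4,4]^2.
HN type (ℓ=2): μ^(1)=1; μ^(2)=-9

((3, 3, 0, 3); (0, 0, 1, 0))


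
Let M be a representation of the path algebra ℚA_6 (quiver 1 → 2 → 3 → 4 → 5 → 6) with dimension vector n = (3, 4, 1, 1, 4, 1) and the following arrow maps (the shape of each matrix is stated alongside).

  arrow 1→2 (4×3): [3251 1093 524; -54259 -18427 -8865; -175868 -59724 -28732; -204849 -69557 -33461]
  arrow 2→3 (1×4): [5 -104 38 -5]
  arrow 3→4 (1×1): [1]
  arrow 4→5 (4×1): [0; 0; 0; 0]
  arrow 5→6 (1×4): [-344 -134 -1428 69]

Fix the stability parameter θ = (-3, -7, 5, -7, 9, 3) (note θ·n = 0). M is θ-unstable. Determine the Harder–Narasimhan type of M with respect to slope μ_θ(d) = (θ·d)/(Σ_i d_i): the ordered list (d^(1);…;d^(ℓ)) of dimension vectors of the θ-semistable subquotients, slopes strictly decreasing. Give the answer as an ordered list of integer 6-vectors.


Barcode: M ≅ I[1,1], I[1,2], I[1,4], I[2,2]^2, I[5,5]^3, I[5,6]. HN layers by μ_θ (6 steps, strictly decreasing):
  μ^(1)=9; μ^(2)=6; μ^(3)=-1; μ^(4)=-3; μ^(5)=-5; μ^(6)=-7

((0, 0, 0, 0, 3, 0); (0, 0, 0, 0, 1, 1); (0, 0, 1, 1, 0, 0); (1, 0, 0, 0, 0, 0); (2, 2, 0, 0, 0, 0); (0, 2, 0, 0, 0, 0))


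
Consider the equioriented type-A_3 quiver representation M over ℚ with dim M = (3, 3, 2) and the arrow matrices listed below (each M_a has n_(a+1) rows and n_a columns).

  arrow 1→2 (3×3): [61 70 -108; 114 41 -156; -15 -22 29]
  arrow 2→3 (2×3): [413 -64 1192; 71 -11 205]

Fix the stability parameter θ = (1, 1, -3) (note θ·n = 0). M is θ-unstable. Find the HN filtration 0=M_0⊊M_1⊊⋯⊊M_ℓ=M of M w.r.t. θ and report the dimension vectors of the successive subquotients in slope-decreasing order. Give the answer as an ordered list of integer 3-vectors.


Barcode: M ≅ I[1,2], I[1,3]^2. HN layers by μ_θ (2 steps, strictly decreasing):
  μ^(1)=1; μ^(2)=-1/3

((1, 1, 0); (2, 2, 2))


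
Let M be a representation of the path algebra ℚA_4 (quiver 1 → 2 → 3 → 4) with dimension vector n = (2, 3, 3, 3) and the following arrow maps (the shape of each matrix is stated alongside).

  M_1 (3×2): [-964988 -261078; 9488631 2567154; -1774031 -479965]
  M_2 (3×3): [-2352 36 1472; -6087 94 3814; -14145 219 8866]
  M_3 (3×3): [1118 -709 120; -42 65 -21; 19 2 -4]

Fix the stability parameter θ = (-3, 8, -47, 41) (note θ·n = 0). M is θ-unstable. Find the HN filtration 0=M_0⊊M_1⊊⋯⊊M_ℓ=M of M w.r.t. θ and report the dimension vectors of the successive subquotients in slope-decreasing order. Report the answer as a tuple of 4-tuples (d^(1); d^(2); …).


Interval decomposition of M: I[1,2], I[1,4], I[2,4], I[3,4].
HN type (ℓ=6): μ^(1)=41; μ^(2)=8; μ^(3)=-3; μ^(4)=-14; μ^(5)=-39/2; μ^(6)=-47

((0, 0, 0, 3); (0, 1, 0, 0); (1, 0, 0, 0); (1, 1, 1, 0); (0, 1, 1, 0); (0, 0, 1, 0))


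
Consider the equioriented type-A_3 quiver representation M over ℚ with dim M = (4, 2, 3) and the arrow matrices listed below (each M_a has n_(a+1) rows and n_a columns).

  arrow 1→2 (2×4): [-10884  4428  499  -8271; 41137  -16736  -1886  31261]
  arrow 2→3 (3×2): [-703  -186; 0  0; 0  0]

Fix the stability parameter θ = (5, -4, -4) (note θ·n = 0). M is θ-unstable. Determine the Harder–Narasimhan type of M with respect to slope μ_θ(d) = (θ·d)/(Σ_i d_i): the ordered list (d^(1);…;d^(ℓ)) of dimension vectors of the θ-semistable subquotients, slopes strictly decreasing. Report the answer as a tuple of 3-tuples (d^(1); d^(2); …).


Barcode: M ≅ I[1,1]^2, I[1,2], I[1,3], I[3,3]^2. HN layers by μ_θ (4 steps, strictly decreasing):
  μ^(1)=5; μ^(2)=1/2; μ^(3)=-1; μ^(4)=-4

((2, 0, 0); (1, 1, 0); (1, 1, 1); (0, 0, 2))


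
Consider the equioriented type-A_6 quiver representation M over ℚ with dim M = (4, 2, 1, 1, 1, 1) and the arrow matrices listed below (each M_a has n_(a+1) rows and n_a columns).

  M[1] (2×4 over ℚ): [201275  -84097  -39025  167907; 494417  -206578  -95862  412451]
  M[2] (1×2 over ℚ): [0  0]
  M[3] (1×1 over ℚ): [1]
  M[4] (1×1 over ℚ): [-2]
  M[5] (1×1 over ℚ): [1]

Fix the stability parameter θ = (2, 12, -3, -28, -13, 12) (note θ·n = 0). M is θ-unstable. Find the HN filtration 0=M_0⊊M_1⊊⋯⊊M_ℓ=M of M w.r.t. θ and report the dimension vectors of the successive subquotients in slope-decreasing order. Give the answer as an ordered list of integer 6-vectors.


Barcode: M ≅ I[1,1]^2, I[1,2]^2, I[3,6]. HN layers by μ_θ (4 steps, strictly decreasing):
  μ^(1)=12; μ^(2)=2; μ^(3)=-13; μ^(4)=-31/2

((0, 2, 0, 0, 0, 1); (4, 0, 0, 0, 0, 0); (0, 0, 0, 0, 1, 0); (0, 0, 1, 1, 0, 0))


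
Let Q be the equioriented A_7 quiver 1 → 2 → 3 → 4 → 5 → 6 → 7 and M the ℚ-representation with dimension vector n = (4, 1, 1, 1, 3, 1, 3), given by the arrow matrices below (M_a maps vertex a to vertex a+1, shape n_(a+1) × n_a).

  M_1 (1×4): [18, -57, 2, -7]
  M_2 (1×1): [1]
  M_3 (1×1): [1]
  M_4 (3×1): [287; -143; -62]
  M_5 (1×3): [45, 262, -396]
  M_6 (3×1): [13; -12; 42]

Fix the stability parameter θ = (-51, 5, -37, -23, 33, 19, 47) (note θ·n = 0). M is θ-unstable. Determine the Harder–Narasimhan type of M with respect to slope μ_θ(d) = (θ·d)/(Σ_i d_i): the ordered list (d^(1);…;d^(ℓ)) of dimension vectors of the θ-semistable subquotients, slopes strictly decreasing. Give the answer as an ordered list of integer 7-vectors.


Interval decomposition of M: I[1,1]^3, I[1,7], I[5,5]^2, I[7,7]^2.
HN type (ℓ=5): μ^(1)=47; μ^(2)=33; μ^(3)=26; μ^(4)=-55/3; μ^(5)=-51

((0, 0, 0, 0, 0, 0, 3); (0, 0, 0, 0, 2, 0, 0); (0, 0, 0, 0, 1, 1, 0); (0, 1, 1, 1, 0, 0, 0); (4, 0, 0, 0, 0, 0, 0))


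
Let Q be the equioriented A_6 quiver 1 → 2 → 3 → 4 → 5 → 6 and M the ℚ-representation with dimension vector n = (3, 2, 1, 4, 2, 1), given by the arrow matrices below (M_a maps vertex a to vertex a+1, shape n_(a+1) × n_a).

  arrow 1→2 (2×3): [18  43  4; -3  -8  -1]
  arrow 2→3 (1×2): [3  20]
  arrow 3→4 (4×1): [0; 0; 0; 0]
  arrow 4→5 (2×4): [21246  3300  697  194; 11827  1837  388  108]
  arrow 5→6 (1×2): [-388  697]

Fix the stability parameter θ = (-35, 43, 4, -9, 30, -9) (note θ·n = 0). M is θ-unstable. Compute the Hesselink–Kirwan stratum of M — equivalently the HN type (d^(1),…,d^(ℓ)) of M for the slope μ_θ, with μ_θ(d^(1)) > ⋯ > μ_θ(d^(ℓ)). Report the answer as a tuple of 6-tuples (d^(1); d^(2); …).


Interval decomposition of M: I[1,1], I[1,2], I[1,3], I[4,4]^2, I[4,5], I[4,6].
HN type (ℓ=6): μ^(1)=43; μ^(2)=30; μ^(3)=47/2; μ^(4)=21/2; μ^(5)=-9; μ^(6)=-35

((0, 1, 0, 0, 0, 0); (0, 0, 0, 0, 1, 0); (0, 1, 1, 0, 0, 0); (0, 0, 0, 0, 1, 1); (0, 0, 0, 4, 0, 0); (3, 0, 0, 0, 0, 0))


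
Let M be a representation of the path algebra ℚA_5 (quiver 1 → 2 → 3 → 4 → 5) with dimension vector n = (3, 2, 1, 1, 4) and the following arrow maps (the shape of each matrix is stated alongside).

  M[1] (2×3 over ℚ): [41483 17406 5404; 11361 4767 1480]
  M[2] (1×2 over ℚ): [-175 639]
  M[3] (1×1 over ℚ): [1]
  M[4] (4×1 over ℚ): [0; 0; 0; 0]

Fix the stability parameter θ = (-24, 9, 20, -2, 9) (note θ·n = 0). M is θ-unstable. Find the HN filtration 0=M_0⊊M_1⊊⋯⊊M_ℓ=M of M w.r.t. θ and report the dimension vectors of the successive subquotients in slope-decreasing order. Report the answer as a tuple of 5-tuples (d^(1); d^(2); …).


Via rank(M_{q-1}∘⋯∘M_p): M ≅ I[1,1], I[1,2], I[1,4], I[5,5]^4.
μ_θ-semistable layers: μ^(1)=9; μ^(2)=-24

((0, 2, 1, 1, 4); (3, 0, 0, 0, 0))
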